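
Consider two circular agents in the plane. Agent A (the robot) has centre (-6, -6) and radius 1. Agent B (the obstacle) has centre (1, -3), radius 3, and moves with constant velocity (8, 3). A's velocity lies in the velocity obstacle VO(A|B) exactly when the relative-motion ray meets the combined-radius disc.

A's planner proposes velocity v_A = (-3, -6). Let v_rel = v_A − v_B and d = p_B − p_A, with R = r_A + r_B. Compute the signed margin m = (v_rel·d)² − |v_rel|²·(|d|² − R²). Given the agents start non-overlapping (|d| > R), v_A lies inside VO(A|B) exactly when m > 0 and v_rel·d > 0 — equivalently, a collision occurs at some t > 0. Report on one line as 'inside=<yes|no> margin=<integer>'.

d = (7, 3),  |d|² = 58;  R = 1+3 = 4,  c = 58−4² = 42
v_rel = (-11, -9),  |v_rel|² = 202;  v_rel·d = (-11)·(7) + (-9)·(3) = -104
202·t² + 208·t + 42 = 0  ⇒  m = (-104)² − 202·42 = 2332
m = 2332 > 0,  v_rel·d = -104 < 0  ⇒  outside

inside=no margin=2332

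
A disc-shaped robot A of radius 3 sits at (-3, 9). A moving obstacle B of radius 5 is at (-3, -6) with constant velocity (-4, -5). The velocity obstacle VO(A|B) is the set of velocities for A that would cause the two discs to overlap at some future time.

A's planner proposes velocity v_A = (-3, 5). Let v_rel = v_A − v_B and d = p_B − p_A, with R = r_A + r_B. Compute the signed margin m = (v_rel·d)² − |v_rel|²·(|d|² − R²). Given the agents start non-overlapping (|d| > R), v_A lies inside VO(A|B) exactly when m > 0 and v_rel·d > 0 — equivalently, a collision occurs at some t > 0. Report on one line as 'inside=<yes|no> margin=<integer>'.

d = (0, -15),  |d|² = 225;  R = 3+5 = 8,  c = 225−8² = 161
v_rel = (1, 10),  |v_rel|² = 101;  v_rel·d = (1)·(0) + (10)·(-15) = -150
101·t² + 300·t + 161 = 0  ⇒  m = (-150)² − 101·161 = 6239
m = 6239 > 0,  v_rel·d = -150 < 0  ⇒  outside

inside=no margin=6239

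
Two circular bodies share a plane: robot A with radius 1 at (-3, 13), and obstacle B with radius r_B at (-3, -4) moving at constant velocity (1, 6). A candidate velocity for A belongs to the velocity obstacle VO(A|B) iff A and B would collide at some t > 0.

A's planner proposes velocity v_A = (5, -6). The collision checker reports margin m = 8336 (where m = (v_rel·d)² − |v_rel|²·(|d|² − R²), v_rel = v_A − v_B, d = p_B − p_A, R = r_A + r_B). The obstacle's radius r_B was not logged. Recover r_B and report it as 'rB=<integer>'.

m = 8336
d = (0, -17);  v_rel = (4, -12),  |v_rel|² = 160
v_rel×d = (4)·(-17) − (-12)·(0) = -68
since m = R²·160 − (-68)²:  R² = (4624 + 8336) / 160 = 81
R = √81 = 9  ⇒  r_B = 9 − 1 = 8

rB=8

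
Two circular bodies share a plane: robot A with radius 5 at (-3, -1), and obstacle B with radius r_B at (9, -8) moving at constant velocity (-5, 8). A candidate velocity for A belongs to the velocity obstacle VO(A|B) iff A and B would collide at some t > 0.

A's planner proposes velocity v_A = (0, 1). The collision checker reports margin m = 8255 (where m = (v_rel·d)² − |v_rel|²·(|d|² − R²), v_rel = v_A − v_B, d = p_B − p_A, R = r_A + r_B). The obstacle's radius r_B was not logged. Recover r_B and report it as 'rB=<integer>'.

m = 8255
d = (12, -7);  v_rel = (5, -7),  |v_rel|² = 74
v_rel×d = (5)·(-7) − (-7)·(12) = 49
since m = R²·74 − 49²:  R² = (2401 + 8255) / 74 = 144
R = √144 = 12  ⇒  r_B = 12 − 5 = 7

rB=7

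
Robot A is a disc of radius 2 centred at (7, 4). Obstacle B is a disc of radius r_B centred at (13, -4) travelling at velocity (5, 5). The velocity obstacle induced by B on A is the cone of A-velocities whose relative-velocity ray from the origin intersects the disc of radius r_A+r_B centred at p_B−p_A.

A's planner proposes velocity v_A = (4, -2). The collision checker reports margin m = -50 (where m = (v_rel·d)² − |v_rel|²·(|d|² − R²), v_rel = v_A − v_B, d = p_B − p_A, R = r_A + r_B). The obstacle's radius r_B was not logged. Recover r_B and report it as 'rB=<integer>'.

m = -50
d = (6, -8);  v_rel = (-1, -7),  |v_rel|² = 50
v_rel×d = (-1)·(-8) − (-7)·(6) = 50
since m = R²·50 − 50²:  R² = (2500 + -50) / 50 = 49
R = √49 = 7  ⇒  r_B = 7 − 2 = 5

rB=5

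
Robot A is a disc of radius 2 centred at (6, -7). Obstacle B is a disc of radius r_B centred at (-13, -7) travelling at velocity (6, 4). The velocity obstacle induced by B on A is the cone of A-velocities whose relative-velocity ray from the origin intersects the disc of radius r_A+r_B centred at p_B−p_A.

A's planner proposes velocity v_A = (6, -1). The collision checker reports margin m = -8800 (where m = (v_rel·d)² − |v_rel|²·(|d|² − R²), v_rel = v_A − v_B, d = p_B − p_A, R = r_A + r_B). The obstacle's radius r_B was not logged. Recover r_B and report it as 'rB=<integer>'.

m = -8800
d = (-19, 0);  v_rel = (0, -5),  |v_rel|² = 25
v_rel×d = (0)·(0) − (-5)·(-19) = -95
since m = R²·25 − (-95)²:  R² = (9025 + -8800) / 25 = 9
R = √9 = 3  ⇒  r_B = 3 − 2 = 1

rB=1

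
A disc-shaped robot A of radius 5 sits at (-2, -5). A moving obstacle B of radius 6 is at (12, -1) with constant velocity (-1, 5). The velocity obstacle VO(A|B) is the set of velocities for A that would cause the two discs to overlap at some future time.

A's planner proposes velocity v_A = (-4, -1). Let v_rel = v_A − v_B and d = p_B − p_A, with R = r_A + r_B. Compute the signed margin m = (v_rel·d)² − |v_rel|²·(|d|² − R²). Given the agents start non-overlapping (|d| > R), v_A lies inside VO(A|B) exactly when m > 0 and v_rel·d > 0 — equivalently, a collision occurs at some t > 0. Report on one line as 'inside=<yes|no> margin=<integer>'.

d = (14, 4),  |d|² = 212;  R = 5+6 = 11,  c = 212−11² = 91
v_rel = (-3, -6),  |v_rel|² = 45;  v_rel·d = (-3)·(14) + (-6)·(4) = -66
45·t² + 132·t + 91 = 0  ⇒  m = (-66)² − 45·91 = 261
m = 261 > 0,  v_rel·d = -66 < 0  ⇒  outside

inside=no margin=261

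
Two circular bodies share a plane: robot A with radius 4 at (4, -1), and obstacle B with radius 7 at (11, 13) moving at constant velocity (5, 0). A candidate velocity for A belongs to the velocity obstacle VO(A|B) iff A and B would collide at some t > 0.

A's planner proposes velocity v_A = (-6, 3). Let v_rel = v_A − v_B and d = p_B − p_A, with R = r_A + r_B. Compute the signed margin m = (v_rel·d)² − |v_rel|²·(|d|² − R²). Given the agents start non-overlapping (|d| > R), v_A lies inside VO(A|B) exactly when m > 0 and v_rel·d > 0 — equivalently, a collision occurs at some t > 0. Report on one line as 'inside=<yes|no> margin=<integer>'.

d = (7, 14),  |d|² = 245;  R = 4+7 = 11,  c = 245−11² = 124
v_rel = (-11, 3),  |v_rel|² = 130;  v_rel·d = (-11)·(7) + (3)·(14) = -35
130·t² + 70·t + 124 = 0  ⇒  m = (-35)² − 130·124 = -14895
m = -14895 < 0,  v_rel·d = -35 < 0  ⇒  outside

inside=no margin=-14895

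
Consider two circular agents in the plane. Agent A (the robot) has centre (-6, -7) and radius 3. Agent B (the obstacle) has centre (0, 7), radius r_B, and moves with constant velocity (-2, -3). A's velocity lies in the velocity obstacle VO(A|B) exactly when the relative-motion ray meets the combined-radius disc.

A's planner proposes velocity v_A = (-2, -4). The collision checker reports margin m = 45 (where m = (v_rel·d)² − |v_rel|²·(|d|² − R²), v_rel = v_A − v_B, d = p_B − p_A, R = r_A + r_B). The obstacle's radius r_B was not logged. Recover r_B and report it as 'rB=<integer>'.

m = 45
d = (6, 14);  v_rel = (0, -1),  |v_rel|² = 1
v_rel×d = (0)·(14) − (-1)·(6) = 6
since m = R²·1 − 6²:  R² = (36 + 45) / 1 = 81
R = √81 = 9  ⇒  r_B = 9 − 3 = 6

rB=6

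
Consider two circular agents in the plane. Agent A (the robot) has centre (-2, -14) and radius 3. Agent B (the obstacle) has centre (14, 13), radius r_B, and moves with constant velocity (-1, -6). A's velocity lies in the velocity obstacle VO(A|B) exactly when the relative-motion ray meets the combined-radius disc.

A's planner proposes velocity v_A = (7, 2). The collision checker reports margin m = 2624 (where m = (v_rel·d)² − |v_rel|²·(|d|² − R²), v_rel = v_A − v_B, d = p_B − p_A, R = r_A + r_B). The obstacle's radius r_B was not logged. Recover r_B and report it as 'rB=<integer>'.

m = 2624
d = (16, 27);  v_rel = (8, 8),  |v_rel|² = 128
v_rel×d = (8)·(27) − (8)·(16) = 88
since m = R²·128 − 88²:  R² = (7744 + 2624) / 128 = 81
R = √81 = 9  ⇒  r_B = 9 − 3 = 6

rB=6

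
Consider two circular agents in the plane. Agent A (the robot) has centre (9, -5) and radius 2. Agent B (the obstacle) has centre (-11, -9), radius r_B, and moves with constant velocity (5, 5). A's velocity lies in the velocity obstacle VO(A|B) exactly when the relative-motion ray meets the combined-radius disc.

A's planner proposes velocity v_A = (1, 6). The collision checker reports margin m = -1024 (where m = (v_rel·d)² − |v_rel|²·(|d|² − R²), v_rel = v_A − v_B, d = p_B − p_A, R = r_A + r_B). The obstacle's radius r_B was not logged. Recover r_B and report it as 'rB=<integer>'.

m = -1024
d = (-20, -4);  v_rel = (-4, 1),  |v_rel|² = 17
v_rel×d = (-4)·(-4) − (1)·(-20) = 36
since m = R²·17 − 36²:  R² = (1296 + -1024) / 17 = 16
R = √16 = 4  ⇒  r_B = 4 − 2 = 2

rB=2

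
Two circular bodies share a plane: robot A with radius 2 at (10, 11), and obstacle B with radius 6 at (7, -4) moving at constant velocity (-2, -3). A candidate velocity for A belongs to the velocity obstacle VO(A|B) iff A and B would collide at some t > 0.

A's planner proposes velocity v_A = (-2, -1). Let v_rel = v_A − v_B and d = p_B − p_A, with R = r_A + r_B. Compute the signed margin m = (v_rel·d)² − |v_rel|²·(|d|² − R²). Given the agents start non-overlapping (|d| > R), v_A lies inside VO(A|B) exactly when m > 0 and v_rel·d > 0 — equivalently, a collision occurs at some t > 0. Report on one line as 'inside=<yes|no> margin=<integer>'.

d = (-3, -15),  |d|² = 234;  R = 2+6 = 8,  c = 234−8² = 170
v_rel = (0, 2),  |v_rel|² = 4;  v_rel·d = (0)·(-3) + (2)·(-15) = -30
4·t² + 60·t + 170 = 0  ⇒  m = (-30)² − 4·170 = 220
m = 220 > 0,  v_rel·d = -30 < 0  ⇒  outside

inside=no margin=220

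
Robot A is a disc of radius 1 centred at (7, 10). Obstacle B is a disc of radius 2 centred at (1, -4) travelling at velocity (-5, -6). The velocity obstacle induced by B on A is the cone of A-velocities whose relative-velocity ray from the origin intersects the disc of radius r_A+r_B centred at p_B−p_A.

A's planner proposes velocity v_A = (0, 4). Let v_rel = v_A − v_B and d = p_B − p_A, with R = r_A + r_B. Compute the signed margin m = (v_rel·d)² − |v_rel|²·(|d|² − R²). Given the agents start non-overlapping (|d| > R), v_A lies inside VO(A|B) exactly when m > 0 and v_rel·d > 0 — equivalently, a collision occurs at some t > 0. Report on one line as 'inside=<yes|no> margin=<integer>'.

d = (-6, -14),  |d|² = 232;  R = 1+2 = 3,  c = 232−3² = 223
v_rel = (5, 10),  |v_rel|² = 125;  v_rel·d = (5)·(-6) + (10)·(-14) = -170
125·t² + 340·t + 223 = 0  ⇒  m = (-170)² − 125·223 = 1025
m = 1025 > 0,  v_rel·d = -170 < 0  ⇒  outside

inside=no margin=1025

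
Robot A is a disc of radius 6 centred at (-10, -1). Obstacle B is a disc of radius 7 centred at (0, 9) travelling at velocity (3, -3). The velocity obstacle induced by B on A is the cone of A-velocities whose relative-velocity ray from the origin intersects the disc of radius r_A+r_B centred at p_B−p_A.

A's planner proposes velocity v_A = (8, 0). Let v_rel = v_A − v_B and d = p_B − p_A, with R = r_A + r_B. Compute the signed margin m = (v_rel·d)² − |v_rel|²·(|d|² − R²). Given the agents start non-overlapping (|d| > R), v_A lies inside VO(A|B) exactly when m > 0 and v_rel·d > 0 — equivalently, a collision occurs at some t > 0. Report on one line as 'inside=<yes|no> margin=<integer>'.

d = (10, 10),  |d|² = 200;  R = 6+7 = 13,  c = 200−13² = 31
v_rel = (5, 3),  |v_rel|² = 34;  v_rel·d = (5)·(10) + (3)·(10) = 80
34·t² − 160·t + 31 = 0  ⇒  m = 80² − 34·31 = 5346
m = 5346 > 0,  v_rel·d = 80 > 0  ⇒  inside

inside=yes margin=5346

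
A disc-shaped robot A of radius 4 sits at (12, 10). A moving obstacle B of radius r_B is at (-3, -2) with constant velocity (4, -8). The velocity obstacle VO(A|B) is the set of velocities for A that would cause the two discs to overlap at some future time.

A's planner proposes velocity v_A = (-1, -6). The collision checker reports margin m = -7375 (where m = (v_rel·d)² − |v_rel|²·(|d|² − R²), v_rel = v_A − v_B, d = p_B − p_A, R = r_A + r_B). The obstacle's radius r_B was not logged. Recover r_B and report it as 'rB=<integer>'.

m = -7375
d = (-15, -12);  v_rel = (-5, 2),  |v_rel|² = 29
v_rel×d = (-5)·(-12) − (2)·(-15) = 90
since m = R²·29 − 90²:  R² = (8100 + -7375) / 29 = 25
R = √25 = 5  ⇒  r_B = 5 − 4 = 1

rB=1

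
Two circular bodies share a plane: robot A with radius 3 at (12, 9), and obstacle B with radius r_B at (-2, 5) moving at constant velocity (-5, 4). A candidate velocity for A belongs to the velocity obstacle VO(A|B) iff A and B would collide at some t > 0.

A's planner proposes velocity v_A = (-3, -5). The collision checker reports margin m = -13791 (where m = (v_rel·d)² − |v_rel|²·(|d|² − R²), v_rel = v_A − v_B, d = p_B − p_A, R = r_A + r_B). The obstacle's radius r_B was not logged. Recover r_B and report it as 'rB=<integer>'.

m = -13791
d = (-14, -4);  v_rel = (2, -9),  |v_rel|² = 85
v_rel×d = (2)·(-4) − (-9)·(-14) = -134
since m = R²·85 − (-134)²:  R² = (17956 + -13791) / 85 = 49
R = √49 = 7  ⇒  r_B = 7 − 3 = 4

rB=4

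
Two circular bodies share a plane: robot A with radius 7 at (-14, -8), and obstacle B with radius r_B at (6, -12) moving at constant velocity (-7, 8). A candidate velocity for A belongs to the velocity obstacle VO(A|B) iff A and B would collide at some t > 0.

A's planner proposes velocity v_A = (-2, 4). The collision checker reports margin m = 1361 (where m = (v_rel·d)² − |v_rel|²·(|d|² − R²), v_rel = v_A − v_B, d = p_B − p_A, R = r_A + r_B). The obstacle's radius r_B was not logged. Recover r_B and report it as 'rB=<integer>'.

m = 1361
d = (20, -4);  v_rel = (5, -4),  |v_rel|² = 41
v_rel×d = (5)·(-4) − (-4)·(20) = 60
since m = R²·41 − 60²:  R² = (3600 + 1361) / 41 = 121
R = √121 = 11  ⇒  r_B = 11 − 7 = 4

rB=4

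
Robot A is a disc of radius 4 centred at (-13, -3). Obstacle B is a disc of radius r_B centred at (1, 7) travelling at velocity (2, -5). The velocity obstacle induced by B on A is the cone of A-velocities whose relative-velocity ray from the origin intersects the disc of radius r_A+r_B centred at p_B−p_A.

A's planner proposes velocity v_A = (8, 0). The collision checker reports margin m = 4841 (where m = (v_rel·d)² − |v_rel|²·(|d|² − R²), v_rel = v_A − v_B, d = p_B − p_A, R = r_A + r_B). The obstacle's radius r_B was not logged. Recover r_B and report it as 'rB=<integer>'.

m = 4841
d = (14, 10);  v_rel = (6, 5),  |v_rel|² = 61
v_rel×d = (6)·(10) − (5)·(14) = -10
since m = R²·61 − (-10)²:  R² = (100 + 4841) / 61 = 81
R = √81 = 9  ⇒  r_B = 9 − 4 = 5

rB=5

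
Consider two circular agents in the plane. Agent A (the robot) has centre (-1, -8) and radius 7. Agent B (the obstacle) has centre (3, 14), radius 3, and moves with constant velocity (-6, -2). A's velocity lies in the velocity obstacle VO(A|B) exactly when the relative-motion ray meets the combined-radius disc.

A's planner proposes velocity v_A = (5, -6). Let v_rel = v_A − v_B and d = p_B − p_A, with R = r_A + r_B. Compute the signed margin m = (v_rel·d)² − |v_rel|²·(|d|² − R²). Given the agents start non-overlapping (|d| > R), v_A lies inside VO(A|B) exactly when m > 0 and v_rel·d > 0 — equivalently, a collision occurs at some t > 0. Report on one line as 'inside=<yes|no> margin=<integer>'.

d = (4, 22),  |d|² = 500;  R = 7+3 = 10,  c = 500−10² = 400
v_rel = (11, -4),  |v_rel|² = 137;  v_rel·d = (11)·(4) + (-4)·(22) = -44
137·t² + 88·t + 400 = 0  ⇒  m = (-44)² − 137·400 = -52864
m = -52864 < 0,  v_rel·d = -44 < 0  ⇒  outside

inside=no margin=-52864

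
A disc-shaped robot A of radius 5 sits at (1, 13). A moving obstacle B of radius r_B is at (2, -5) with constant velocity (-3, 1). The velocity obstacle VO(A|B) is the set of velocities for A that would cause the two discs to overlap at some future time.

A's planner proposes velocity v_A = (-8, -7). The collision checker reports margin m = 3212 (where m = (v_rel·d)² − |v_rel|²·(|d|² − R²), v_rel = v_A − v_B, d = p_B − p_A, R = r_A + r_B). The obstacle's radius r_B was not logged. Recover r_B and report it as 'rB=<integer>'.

m = 3212
d = (1, -18);  v_rel = (-5, -8),  |v_rel|² = 89
v_rel×d = (-5)·(-18) − (-8)·(1) = 98
since m = R²·89 − 98²:  R² = (9604 + 3212) / 89 = 144
R = √144 = 12  ⇒  r_B = 12 − 5 = 7

rB=7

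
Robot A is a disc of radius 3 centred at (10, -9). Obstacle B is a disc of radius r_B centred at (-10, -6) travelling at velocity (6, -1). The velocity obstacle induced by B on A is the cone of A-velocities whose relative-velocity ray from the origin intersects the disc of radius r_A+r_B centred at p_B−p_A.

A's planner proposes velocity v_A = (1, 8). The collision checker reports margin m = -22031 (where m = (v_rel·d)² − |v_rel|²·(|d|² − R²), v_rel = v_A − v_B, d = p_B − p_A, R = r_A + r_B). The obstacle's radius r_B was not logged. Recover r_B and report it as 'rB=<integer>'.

m = -22031
d = (-20, 3);  v_rel = (-5, 9),  |v_rel|² = 106
v_rel×d = (-5)·(3) − (9)·(-20) = 165
since m = R²·106 − 165²:  R² = (27225 + -22031) / 106 = 49
R = √49 = 7  ⇒  r_B = 7 − 3 = 4

rB=4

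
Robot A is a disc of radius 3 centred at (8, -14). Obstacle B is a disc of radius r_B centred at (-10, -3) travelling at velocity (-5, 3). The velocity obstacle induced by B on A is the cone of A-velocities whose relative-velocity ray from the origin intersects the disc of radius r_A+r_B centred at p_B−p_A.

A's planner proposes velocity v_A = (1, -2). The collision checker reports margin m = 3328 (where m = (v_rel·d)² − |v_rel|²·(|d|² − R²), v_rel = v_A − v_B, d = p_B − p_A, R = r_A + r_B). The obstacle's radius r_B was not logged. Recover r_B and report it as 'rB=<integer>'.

m = 3328
d = (-18, 11);  v_rel = (6, -5),  |v_rel|² = 61
v_rel×d = (6)·(11) − (-5)·(-18) = -24
since m = R²·61 − (-24)²:  R² = (576 + 3328) / 61 = 64
R = √64 = 8  ⇒  r_B = 8 − 3 = 5

rB=5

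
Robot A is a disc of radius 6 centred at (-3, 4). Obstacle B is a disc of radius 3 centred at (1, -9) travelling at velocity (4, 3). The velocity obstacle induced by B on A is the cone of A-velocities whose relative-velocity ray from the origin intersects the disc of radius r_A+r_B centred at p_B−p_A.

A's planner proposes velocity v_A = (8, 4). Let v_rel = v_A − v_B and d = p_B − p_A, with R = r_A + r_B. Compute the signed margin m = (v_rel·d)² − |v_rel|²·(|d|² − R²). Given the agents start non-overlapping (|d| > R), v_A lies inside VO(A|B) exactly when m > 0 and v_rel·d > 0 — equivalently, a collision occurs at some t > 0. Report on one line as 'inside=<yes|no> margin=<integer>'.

d = (4, -13),  |d|² = 185;  R = 6+3 = 9,  c = 185−9² = 104
v_rel = (4, 1),  |v_rel|² = 17;  v_rel·d = (4)·(4) + (1)·(-13) = 3
17·t² − 6·t + 104 = 0  ⇒  m = 3² − 17·104 = -1759
m = -1759 < 0,  v_rel·d = 3 > 0  ⇒  outside

inside=no margin=-1759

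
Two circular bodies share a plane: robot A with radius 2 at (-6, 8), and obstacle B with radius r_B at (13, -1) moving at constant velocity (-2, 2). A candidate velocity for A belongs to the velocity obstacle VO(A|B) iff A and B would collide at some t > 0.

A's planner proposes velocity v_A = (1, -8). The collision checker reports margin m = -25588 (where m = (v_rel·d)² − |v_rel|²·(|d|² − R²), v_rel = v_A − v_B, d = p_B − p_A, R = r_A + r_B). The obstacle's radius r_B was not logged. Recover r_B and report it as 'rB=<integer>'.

m = -25588
d = (19, -9);  v_rel = (3, -10),  |v_rel|² = 109
v_rel×d = (3)·(-9) − (-10)·(19) = 163
since m = R²·109 − 163²:  R² = (26569 + -25588) / 109 = 9
R = √9 = 3  ⇒  r_B = 3 − 2 = 1

rB=1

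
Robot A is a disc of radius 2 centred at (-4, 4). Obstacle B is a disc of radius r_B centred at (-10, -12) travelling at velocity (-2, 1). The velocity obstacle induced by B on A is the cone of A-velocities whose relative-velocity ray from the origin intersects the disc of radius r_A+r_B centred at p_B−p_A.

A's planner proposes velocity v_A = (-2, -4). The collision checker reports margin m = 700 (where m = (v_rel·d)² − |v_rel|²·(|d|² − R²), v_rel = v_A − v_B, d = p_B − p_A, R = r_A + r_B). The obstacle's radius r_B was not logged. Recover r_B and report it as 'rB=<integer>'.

m = 700
d = (-6, -16);  v_rel = (0, -5),  |v_rel|² = 25
v_rel×d = (0)·(-16) − (-5)·(-6) = -30
since m = R²·25 − (-30)²:  R² = (900 + 700) / 25 = 64
R = √64 = 8  ⇒  r_B = 8 − 2 = 6

rB=6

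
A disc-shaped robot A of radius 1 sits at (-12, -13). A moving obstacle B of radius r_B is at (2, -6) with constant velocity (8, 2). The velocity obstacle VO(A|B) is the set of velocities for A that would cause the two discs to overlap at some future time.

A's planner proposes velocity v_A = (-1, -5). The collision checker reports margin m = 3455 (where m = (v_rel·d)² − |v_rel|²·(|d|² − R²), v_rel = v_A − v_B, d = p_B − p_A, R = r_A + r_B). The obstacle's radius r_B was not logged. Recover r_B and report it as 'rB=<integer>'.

m = 3455
d = (14, 7);  v_rel = (-9, -7),  |v_rel|² = 130
v_rel×d = (-9)·(7) − (-7)·(14) = 35
since m = R²·130 − 35²:  R² = (1225 + 3455) / 130 = 36
R = √36 = 6  ⇒  r_B = 6 − 1 = 5

rB=5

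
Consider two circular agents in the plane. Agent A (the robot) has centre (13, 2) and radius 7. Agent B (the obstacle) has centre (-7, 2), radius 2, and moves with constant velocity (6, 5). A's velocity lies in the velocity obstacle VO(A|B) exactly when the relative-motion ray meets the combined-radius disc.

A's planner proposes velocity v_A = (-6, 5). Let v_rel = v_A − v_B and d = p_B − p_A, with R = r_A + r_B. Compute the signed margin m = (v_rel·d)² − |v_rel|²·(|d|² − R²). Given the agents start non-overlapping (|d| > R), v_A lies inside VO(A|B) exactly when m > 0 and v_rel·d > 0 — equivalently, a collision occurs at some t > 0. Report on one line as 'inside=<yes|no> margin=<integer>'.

d = (-20, 0),  |d|² = 400;  R = 7+2 = 9,  c = 400−9² = 319
v_rel = (-12, 0),  |v_rel|² = 144;  v_rel·d = (-12)·(-20) + (0)·(0) = 240
144·t² − 480·t + 319 = 0  ⇒  m = 240² − 144·319 = 11664
m = 11664 > 0,  v_rel·d = 240 > 0  ⇒  inside

inside=yes margin=11664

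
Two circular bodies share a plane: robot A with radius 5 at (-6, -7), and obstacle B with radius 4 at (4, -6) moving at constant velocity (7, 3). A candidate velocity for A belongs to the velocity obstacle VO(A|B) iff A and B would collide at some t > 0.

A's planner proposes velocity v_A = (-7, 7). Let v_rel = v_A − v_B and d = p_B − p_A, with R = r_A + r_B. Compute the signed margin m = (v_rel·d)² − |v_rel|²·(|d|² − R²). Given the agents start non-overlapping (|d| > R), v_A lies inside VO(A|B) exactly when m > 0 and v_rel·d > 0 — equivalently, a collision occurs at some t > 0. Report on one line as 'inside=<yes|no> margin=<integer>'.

d = (10, 1),  |d|² = 101;  R = 5+4 = 9,  c = 101−9² = 20
v_rel = (-14, 4),  |v_rel|² = 212;  v_rel·d = (-14)·(10) + (4)·(1) = -136
212·t² + 272·t + 20 = 0  ⇒  m = (-136)² − 212·20 = 14256
m = 14256 > 0,  v_rel·d = -136 < 0  ⇒  outside

inside=no margin=14256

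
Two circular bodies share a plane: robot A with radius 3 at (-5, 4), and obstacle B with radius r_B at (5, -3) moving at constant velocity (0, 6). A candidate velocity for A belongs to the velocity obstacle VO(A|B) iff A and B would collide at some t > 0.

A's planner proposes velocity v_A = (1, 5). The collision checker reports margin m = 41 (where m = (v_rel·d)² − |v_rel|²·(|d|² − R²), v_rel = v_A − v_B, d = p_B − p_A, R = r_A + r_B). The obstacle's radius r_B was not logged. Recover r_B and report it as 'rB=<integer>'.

m = 41
d = (10, -7);  v_rel = (1, -1),  |v_rel|² = 2
v_rel×d = (1)·(-7) − (-1)·(10) = 3
since m = R²·2 − 3²:  R² = (9 + 41) / 2 = 25
R = √25 = 5  ⇒  r_B = 5 − 3 = 2

rB=2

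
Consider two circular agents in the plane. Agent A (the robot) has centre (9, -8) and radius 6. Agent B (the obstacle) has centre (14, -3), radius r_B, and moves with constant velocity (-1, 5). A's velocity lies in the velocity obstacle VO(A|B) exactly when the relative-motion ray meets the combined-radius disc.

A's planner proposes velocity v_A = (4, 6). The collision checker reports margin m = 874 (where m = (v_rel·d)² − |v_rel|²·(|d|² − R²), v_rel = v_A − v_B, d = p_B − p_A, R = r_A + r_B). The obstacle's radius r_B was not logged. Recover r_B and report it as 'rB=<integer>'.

m = 874
d = (5, 5);  v_rel = (5, 1),  |v_rel|² = 26
v_rel×d = (5)·(5) − (1)·(5) = 20
since m = R²·26 − 20²:  R² = (400 + 874) / 26 = 49
R = √49 = 7  ⇒  r_B = 7 − 6 = 1

rB=1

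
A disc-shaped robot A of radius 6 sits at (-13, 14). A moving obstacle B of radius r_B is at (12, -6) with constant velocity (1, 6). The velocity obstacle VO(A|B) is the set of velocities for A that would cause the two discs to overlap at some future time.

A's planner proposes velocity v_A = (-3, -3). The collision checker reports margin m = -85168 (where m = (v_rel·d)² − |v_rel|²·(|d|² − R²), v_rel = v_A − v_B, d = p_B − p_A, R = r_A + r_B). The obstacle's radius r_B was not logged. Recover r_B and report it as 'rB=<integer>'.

m = -85168
d = (25, -20);  v_rel = (-4, -9),  |v_rel|² = 97
v_rel×d = (-4)·(-20) − (-9)·(25) = 305
since m = R²·97 − 305²:  R² = (93025 + -85168) / 97 = 81
R = √81 = 9  ⇒  r_B = 9 − 6 = 3

rB=3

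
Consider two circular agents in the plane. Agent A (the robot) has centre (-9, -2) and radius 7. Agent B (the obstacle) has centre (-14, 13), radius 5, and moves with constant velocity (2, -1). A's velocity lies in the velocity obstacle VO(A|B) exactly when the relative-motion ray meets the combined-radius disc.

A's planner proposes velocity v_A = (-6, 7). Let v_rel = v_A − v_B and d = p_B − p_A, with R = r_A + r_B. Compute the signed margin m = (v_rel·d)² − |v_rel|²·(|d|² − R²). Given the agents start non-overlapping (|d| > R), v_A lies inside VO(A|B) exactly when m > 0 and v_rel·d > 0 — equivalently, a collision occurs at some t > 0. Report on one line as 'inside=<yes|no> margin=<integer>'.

d = (-5, 15),  |d|² = 250;  R = 7+5 = 12,  c = 250−12² = 106
v_rel = (-8, 8),  |v_rel|² = 128;  v_rel·d = (-8)·(-5) + (8)·(15) = 160
128·t² − 320·t + 106 = 0  ⇒  m = 160² − 128·106 = 12032
m = 12032 > 0,  v_rel·d = 160 > 0  ⇒  inside

inside=yes margin=12032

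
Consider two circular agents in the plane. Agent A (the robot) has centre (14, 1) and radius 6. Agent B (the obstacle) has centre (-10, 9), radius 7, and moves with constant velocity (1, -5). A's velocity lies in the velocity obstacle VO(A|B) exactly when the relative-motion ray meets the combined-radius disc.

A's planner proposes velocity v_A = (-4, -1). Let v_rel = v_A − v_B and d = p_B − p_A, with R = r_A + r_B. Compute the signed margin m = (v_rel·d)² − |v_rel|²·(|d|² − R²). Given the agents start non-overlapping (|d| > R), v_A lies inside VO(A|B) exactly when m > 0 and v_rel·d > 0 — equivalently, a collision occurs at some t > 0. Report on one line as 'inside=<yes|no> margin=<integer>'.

d = (-24, 8),  |d|² = 640;  R = 6+7 = 13,  c = 640−13² = 471
v_rel = (-5, 4),  |v_rel|² = 41;  v_rel·d = (-5)·(-24) + (4)·(8) = 152
41·t² − 304·t + 471 = 0  ⇒  m = 152² − 41·471 = 3793
m = 3793 > 0,  v_rel·d = 152 > 0  ⇒  inside

inside=yes margin=3793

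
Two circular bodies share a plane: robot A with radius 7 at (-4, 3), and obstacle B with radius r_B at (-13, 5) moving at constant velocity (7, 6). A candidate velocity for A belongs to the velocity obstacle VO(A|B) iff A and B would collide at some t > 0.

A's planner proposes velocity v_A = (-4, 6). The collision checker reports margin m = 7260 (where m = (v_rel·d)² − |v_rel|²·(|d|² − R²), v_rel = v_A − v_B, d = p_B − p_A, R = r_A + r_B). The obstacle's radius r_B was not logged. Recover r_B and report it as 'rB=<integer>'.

m = 7260
d = (-9, 2);  v_rel = (-11, 0),  |v_rel|² = 121
v_rel×d = (-11)·(2) − (0)·(-9) = -22
since m = R²·121 − (-22)²:  R² = (484 + 7260) / 121 = 64
R = √64 = 8  ⇒  r_B = 8 − 7 = 1

rB=1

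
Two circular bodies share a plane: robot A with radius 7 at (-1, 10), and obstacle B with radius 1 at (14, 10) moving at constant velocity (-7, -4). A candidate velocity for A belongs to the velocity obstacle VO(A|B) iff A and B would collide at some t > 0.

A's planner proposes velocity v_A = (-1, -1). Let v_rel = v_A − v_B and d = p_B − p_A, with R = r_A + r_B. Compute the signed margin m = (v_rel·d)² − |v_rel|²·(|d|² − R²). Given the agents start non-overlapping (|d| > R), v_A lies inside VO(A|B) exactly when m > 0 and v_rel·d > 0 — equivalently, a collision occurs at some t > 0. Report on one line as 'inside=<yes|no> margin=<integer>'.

d = (15, 0),  |d|² = 225;  R = 7+1 = 8,  c = 225−8² = 161
v_rel = (6, 3),  |v_rel|² = 45;  v_rel·d = (6)·(15) + (3)·(0) = 90
45·t² − 180·t + 161 = 0  ⇒  m = 90² − 45·161 = 855
m = 855 > 0,  v_rel·d = 90 > 0  ⇒  inside

inside=yes margin=855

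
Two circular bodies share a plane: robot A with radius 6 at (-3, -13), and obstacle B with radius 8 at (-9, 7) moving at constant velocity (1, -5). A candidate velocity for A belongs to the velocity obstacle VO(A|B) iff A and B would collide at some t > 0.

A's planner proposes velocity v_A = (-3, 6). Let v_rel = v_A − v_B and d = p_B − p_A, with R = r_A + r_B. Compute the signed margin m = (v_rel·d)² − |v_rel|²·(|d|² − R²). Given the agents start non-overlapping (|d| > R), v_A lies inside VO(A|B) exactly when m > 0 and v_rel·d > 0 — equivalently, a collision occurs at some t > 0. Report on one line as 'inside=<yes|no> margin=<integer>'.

d = (-6, 20),  |d|² = 436;  R = 6+8 = 14,  c = 436−14² = 240
v_rel = (-4, 11),  |v_rel|² = 137;  v_rel·d = (-4)·(-6) + (11)·(20) = 244
137·t² − 488·t + 240 = 0  ⇒  m = 244² − 137·240 = 26656
m = 26656 > 0,  v_rel·d = 244 > 0  ⇒  inside

inside=yes margin=26656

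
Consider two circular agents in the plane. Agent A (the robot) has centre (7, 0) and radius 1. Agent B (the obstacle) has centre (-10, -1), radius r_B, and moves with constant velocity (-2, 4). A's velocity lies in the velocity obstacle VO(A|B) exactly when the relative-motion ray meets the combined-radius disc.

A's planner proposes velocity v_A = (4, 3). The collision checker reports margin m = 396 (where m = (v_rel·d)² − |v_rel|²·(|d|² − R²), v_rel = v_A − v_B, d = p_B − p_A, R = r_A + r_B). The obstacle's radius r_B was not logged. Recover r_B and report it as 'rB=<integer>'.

m = 396
d = (-17, -1);  v_rel = (6, -1),  |v_rel|² = 37
v_rel×d = (6)·(-1) − (-1)·(-17) = -23
since m = R²·37 − (-23)²:  R² = (529 + 396) / 37 = 25
R = √25 = 5  ⇒  r_B = 5 − 1 = 4

rB=4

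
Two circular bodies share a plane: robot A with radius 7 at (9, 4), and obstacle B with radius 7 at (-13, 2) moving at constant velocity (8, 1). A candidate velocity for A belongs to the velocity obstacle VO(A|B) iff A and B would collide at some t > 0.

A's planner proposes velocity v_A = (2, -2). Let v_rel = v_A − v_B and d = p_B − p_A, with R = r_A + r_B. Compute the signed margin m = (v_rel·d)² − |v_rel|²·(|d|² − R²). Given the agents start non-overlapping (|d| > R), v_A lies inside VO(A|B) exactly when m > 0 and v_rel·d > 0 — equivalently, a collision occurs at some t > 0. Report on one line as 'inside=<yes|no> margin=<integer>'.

d = (-22, -2),  |d|² = 488;  R = 7+7 = 14,  c = 488−14² = 292
v_rel = (-6, -3),  |v_rel|² = 45;  v_rel·d = (-6)·(-22) + (-3)·(-2) = 138
45·t² − 276·t + 292 = 0  ⇒  m = 138² − 45·292 = 5904
m = 5904 > 0,  v_rel·d = 138 > 0  ⇒  inside

inside=yes margin=5904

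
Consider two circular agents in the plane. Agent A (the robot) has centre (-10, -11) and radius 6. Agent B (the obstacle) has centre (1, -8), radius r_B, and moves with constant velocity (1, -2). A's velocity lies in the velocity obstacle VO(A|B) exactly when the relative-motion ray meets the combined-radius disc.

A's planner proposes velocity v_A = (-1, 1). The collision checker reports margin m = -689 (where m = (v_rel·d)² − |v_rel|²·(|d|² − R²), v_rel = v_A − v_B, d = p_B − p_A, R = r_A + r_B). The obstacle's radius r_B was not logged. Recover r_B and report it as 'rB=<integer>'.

m = -689
d = (11, 3);  v_rel = (-2, 3),  |v_rel|² = 13
v_rel×d = (-2)·(3) − (3)·(11) = -39
since m = R²·13 − (-39)²:  R² = (1521 + -689) / 13 = 64
R = √64 = 8  ⇒  r_B = 8 − 6 = 2

rB=2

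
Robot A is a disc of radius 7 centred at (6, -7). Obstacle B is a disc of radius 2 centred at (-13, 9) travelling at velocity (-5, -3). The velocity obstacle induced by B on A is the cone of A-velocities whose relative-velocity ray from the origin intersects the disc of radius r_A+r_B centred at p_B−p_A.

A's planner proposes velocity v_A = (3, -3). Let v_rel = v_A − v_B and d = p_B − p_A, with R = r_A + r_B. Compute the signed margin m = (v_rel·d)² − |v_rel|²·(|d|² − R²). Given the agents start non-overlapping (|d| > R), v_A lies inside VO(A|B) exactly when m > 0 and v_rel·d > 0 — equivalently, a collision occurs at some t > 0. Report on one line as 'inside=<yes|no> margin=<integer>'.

d = (-19, 16),  |d|² = 617;  R = 7+2 = 9,  c = 617−9² = 536
v_rel = (8, 0),  |v_rel|² = 64;  v_rel·d = (8)·(-19) + (0)·(16) = -152
64·t² + 304·t + 536 = 0  ⇒  m = (-152)² − 64·536 = -11200
m = -11200 < 0,  v_rel·d = -152 < 0  ⇒  outside

inside=no margin=-11200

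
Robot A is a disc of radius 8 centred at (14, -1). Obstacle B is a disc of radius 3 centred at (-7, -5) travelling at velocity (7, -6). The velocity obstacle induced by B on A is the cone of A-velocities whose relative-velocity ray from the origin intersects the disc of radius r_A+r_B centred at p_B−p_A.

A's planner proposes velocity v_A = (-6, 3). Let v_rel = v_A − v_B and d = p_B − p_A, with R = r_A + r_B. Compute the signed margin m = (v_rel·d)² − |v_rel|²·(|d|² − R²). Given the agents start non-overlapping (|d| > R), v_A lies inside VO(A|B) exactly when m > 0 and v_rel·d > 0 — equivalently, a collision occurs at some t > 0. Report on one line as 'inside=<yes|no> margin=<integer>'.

d = (-21, -4),  |d|² = 457;  R = 8+3 = 11,  c = 457−11² = 336
v_rel = (-13, 9),  |v_rel|² = 250;  v_rel·d = (-13)·(-21) + (9)·(-4) = 237
250·t² − 474·t + 336 = 0  ⇒  m = 237² − 250·336 = -27831
m = -27831 < 0,  v_rel·d = 237 > 0  ⇒  outside

inside=no margin=-27831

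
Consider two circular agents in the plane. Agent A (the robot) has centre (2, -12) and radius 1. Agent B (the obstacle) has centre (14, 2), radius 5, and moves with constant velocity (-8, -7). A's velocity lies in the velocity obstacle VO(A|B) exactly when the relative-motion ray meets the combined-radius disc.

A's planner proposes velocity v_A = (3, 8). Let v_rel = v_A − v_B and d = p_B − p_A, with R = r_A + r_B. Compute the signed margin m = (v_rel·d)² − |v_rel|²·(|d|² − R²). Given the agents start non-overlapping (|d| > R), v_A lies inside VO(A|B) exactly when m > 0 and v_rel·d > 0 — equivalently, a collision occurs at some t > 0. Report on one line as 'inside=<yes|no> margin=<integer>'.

d = (12, 14),  |d|² = 340;  R = 1+5 = 6,  c = 340−6² = 304
v_rel = (11, 15),  |v_rel|² = 346;  v_rel·d = (11)·(12) + (15)·(14) = 342
346·t² − 684·t + 304 = 0  ⇒  m = 342² − 346·304 = 11780
m = 11780 > 0,  v_rel·d = 342 > 0  ⇒  inside

inside=yes margin=11780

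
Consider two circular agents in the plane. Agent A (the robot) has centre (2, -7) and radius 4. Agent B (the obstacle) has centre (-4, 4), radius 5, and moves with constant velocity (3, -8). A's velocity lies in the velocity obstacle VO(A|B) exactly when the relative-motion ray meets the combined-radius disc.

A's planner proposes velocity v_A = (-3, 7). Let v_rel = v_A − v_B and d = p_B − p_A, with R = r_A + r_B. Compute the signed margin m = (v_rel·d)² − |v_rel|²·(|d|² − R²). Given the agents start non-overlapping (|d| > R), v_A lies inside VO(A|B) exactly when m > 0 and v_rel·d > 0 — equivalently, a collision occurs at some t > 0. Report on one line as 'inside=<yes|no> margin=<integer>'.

d = (-6, 11),  |d|² = 157;  R = 4+5 = 9,  c = 157−9² = 76
v_rel = (-6, 15),  |v_rel|² = 261;  v_rel·d = (-6)·(-6) + (15)·(11) = 201
261·t² − 402·t + 76 = 0  ⇒  m = 201² − 261·76 = 20565
m = 20565 > 0,  v_rel·d = 201 > 0  ⇒  inside

inside=yes margin=20565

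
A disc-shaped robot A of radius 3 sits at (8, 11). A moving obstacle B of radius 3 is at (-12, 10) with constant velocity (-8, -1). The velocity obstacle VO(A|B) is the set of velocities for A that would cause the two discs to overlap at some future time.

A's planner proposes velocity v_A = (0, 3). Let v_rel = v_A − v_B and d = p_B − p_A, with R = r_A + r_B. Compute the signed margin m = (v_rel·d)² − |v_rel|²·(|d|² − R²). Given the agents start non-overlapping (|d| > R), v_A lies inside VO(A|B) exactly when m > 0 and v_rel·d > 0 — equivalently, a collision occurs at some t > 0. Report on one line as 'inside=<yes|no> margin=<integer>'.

d = (-20, -1),  |d|² = 401;  R = 3+3 = 6,  c = 401−6² = 365
v_rel = (8, 4),  |v_rel|² = 80;  v_rel·d = (8)·(-20) + (4)·(-1) = -164
80·t² + 328·t + 365 = 0  ⇒  m = (-164)² − 80·365 = -2304
m = -2304 < 0,  v_rel·d = -164 < 0  ⇒  outside

inside=no margin=-2304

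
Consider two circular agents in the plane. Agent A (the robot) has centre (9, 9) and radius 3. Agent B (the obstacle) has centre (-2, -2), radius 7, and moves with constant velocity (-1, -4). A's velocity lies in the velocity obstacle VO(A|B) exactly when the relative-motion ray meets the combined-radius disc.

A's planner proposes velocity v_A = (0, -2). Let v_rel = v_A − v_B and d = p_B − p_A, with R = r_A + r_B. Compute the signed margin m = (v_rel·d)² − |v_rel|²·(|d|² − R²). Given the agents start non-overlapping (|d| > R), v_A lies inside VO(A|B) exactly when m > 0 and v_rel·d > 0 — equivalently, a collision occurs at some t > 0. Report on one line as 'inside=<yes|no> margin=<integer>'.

d = (-11, -11),  |d|² = 242;  R = 3+7 = 10,  c = 242−10² = 142
v_rel = (1, 2),  |v_rel|² = 5;  v_rel·d = (1)·(-11) + (2)·(-11) = -33
5·t² + 66·t + 142 = 0  ⇒  m = (-33)² − 5·142 = 379
m = 379 > 0,  v_rel·d = -33 < 0  ⇒  outside

inside=no margin=379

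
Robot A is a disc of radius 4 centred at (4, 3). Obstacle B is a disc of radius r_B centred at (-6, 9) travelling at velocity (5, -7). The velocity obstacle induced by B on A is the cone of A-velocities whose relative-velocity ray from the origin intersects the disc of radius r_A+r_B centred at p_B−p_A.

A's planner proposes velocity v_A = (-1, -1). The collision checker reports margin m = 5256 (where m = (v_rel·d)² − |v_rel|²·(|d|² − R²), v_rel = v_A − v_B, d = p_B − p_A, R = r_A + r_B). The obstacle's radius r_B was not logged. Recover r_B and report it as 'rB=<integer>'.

m = 5256
d = (-10, 6);  v_rel = (-6, 6),  |v_rel|² = 72
v_rel×d = (-6)·(6) − (6)·(-10) = 24
since m = R²·72 − 24²:  R² = (576 + 5256) / 72 = 81
R = √81 = 9  ⇒  r_B = 9 − 4 = 5

rB=5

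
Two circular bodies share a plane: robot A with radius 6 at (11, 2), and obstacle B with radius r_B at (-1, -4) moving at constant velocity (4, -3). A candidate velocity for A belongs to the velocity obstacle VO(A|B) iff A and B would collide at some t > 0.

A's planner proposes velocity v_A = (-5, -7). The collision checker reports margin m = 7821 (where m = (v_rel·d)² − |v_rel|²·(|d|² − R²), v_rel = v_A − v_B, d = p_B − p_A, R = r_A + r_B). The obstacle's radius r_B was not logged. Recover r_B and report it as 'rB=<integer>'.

m = 7821
d = (-12, -6);  v_rel = (-9, -4),  |v_rel|² = 97
v_rel×d = (-9)·(-6) − (-4)·(-12) = 6
since m = R²·97 − 6²:  R² = (36 + 7821) / 97 = 81
R = √81 = 9  ⇒  r_B = 9 − 6 = 3

rB=3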